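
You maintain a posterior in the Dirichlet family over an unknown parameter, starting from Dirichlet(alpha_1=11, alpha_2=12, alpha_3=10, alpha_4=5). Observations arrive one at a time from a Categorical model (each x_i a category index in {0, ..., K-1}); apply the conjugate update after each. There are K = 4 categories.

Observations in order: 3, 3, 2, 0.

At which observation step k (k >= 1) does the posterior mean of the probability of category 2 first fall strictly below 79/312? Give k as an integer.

k = 2

obs 1: x=3 → posterior Dirichlet(11, 12, 10, 6)
obs 2: x=3 → posterior Dirichlet(11, 12, 10, 7)
obs 3: x=2 → posterior Dirichlet(11, 12, 11, 7)
obs 4: x=0 → posterior Dirichlet(12, 12, 11, 7)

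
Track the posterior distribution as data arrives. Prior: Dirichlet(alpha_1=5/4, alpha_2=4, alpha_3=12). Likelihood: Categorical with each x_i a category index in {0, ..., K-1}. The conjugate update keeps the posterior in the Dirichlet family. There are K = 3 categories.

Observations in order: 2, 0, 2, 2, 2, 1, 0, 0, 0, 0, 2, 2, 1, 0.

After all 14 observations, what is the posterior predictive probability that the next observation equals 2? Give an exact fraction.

72/125

obs 1: x=2 → posterior Dirichlet(5/4, 4, 13)
obs 2: x=0 → posterior Dirichlet(9/4, 4, 13)
obs 3: x=2 → posterior Dirichlet(9/4, 4, 14)
obs 4: x=2 → posterior Dirichlet(9/4, 4, 15)
obs 5: x=2 → posterior Dirichlet(9/4, 4, 16)
obs 6: x=1 → posterior Dirichlet(9/4, 5, 16)
obs 7: x=0 → posterior Dirichlet(13/4, 5, 16)
obs 8: x=0 → posterior Dirichlet(17/4, 5, 16)
obs 9: x=0 → posterior Dirichlet(21/4, 5, 16)
obs 10: x=0 → posterior Dirichlet(25/4, 5, 16)
obs 11: x=2 → posterior Dirichlet(25/4, 5, 17)
obs 12: x=2 → posterior Dirichlet(25/4, 5, 18)
obs 13: x=1 → posterior Dirichlet(25/4, 6, 18)
obs 14: x=0 → posterior Dirichlet(29/4, 6, 18)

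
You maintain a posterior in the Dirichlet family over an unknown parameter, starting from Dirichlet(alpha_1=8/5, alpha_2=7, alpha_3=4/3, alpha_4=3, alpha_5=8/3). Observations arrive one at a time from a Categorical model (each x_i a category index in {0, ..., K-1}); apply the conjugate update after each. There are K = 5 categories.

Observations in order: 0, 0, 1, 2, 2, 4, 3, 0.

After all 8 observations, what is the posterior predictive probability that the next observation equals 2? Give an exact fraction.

obs 1: x=0 → posterior Dirichlet(13/5, 7, 4/3, 3, 8/3)
obs 2: x=0 → posterior Dirichlet(18/5, 7, 4/3, 3, 8/3)
obs 3: x=1 → posterior Dirichlet(18/5, 8, 4/3, 3, 8/3)
obs 4: x=2 → posterior Dirichlet(18/5, 8, 7/3, 3, 8/3)
obs 5: x=2 → posterior Dirichlet(18/5, 8, 10/3, 3, 8/3)
obs 6: x=4 → posterior Dirichlet(18/5, 8, 10/3, 3, 11/3)
obs 7: x=3 → posterior Dirichlet(18/5, 8, 10/3, 4, 11/3)
obs 8: x=0 → posterior Dirichlet(23/5, 8, 10/3, 4, 11/3)

25/177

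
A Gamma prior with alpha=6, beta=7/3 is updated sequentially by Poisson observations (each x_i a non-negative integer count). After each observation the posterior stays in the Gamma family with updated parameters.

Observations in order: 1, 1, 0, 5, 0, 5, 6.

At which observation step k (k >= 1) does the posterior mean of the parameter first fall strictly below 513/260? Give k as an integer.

obs 1: x=1 → posterior Gamma(7, 10/3)
obs 2: x=1 → posterior Gamma(8, 13/3)
obs 3: x=0 → posterior Gamma(8, 16/3)
obs 4: x=5 → posterior Gamma(13, 19/3)
obs 5: x=0 → posterior Gamma(13, 22/3)
obs 6: x=5 → posterior Gamma(18, 25/3)
obs 7: x=6 → posterior Gamma(24, 28/3)

k = 2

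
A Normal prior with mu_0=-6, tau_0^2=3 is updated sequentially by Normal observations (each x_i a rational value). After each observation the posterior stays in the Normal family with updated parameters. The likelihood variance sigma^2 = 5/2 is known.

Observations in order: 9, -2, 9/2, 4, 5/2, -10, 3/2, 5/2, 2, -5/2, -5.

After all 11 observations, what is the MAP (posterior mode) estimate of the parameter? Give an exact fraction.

9/71

obs 1: x=9 → posterior Normal(24/11, 15/11)
obs 2: x=-2 → posterior Normal(12/17, 15/17)
obs 3: x=9/2 → posterior Normal(39/23, 15/23)
obs 4: x=4 → posterior Normal(63/29, 15/29)
obs 5: x=5/2 → posterior Normal(78/35, 3/7)
obs 6: x=-10 → posterior Normal(18/41, 15/41)
obs 7: x=3/2 → posterior Normal(27/47, 15/47)
obs 8: x=5/2 → posterior Normal(42/53, 15/53)
obs 9: x=2 → posterior Normal(54/59, 15/59)
obs 10: x=-5/2 → posterior Normal(3/5, 3/13)
obs 11: x=-5 → posterior Normal(9/71, 15/71)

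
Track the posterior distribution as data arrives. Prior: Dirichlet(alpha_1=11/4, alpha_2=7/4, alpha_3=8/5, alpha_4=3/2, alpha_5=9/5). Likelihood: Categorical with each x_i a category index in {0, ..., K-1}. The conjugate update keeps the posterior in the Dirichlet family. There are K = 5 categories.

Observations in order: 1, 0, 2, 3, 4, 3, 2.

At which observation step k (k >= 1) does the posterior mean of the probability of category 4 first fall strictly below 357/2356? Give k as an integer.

obs 1: x=1 → posterior Dirichlet(11/4, 11/4, 8/5, 3/2, 9/5)
obs 2: x=0 → posterior Dirichlet(15/4, 11/4, 8/5, 3/2, 9/5)
obs 3: x=2 → posterior Dirichlet(15/4, 11/4, 13/5, 3/2, 9/5)
obs 4: x=3 → posterior Dirichlet(15/4, 11/4, 13/5, 5/2, 9/5)
obs 5: x=4 → posterior Dirichlet(15/4, 11/4, 13/5, 5/2, 14/5)
obs 6: x=3 → posterior Dirichlet(15/4, 11/4, 13/5, 7/2, 14/5)
obs 7: x=2 → posterior Dirichlet(15/4, 11/4, 18/5, 7/2, 14/5)

k = 3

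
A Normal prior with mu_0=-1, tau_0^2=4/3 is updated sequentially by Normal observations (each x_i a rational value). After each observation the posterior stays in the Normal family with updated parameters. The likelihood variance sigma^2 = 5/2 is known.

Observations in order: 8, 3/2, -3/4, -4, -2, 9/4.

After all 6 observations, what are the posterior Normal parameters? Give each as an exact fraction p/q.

mu_0=25/63, tau_0^2=20/63

obs 1: x=8 → posterior Normal(49/23, 20/23)
obs 2: x=3/2 → posterior Normal(61/31, 20/31)
obs 3: x=-3/4 → posterior Normal(55/39, 20/39)
obs 4: x=-4 → posterior Normal(23/47, 20/47)
obs 5: x=-2 → posterior Normal(7/55, 4/11)
obs 6: x=9/4 → posterior Normal(25/63, 20/63)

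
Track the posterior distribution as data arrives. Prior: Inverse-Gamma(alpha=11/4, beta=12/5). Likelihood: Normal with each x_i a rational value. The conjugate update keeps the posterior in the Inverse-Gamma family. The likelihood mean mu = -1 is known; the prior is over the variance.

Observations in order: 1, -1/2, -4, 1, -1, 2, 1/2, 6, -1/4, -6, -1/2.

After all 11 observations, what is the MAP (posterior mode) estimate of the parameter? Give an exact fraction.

obs 1: x=1 → posterior Inverse-Gamma(13/4, 22/5)
obs 2: x=-1/2 → posterior Inverse-Gamma(15/4, 181/40)
obs 3: x=-4 → posterior Inverse-Gamma(17/4, 361/40)
obs 4: x=1 → posterior Inverse-Gamma(19/4, 441/40)
obs 5: x=-1 → posterior Inverse-Gamma(21/4, 441/40)
obs 6: x=2 → posterior Inverse-Gamma(23/4, 621/40)
obs 7: x=1/2 → posterior Inverse-Gamma(25/4, 333/20)
obs 8: x=6 → posterior Inverse-Gamma(27/4, 823/20)
obs 9: x=-1/4 → posterior Inverse-Gamma(29/4, 6629/160)
obs 10: x=-6 → posterior Inverse-Gamma(31/4, 8629/160)
obs 11: x=-1/2 → posterior Inverse-Gamma(33/4, 8649/160)

8649/1480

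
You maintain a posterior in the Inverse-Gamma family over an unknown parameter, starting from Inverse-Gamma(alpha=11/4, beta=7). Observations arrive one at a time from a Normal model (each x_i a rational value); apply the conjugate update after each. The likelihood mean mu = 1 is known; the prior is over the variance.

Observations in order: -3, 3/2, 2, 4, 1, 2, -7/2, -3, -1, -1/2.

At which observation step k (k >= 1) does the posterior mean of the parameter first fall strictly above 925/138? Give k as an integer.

k = 8

obs 1: x=-3 → posterior Inverse-Gamma(13/4, 15)
obs 2: x=3/2 → posterior Inverse-Gamma(15/4, 121/8)
obs 3: x=2 → posterior Inverse-Gamma(17/4, 125/8)
obs 4: x=4 → posterior Inverse-Gamma(19/4, 161/8)
obs 5: x=1 → posterior Inverse-Gamma(21/4, 161/8)
obs 6: x=2 → posterior Inverse-Gamma(23/4, 165/8)
obs 7: x=-7/2 → posterior Inverse-Gamma(25/4, 123/4)
obs 8: x=-3 → posterior Inverse-Gamma(27/4, 155/4)
obs 9: x=-1 → posterior Inverse-Gamma(29/4, 163/4)
obs 10: x=-1/2 → posterior Inverse-Gamma(31/4, 335/8)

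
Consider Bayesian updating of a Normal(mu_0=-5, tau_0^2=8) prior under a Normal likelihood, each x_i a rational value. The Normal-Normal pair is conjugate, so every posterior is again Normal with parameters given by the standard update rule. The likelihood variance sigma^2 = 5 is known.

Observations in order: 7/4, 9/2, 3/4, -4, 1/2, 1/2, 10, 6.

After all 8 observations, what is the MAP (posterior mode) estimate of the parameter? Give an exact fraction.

obs 1: x=7/4 → posterior Normal(-11/13, 40/13)
obs 2: x=9/2 → posterior Normal(25/21, 40/21)
obs 3: x=3/4 → posterior Normal(31/29, 40/29)
obs 4: x=-4 → posterior Normal(-1/37, 40/37)
obs 5: x=1/2 → posterior Normal(1/15, 8/9)
obs 6: x=1/2 → posterior Normal(7/53, 40/53)
obs 7: x=10 → posterior Normal(87/61, 40/61)
obs 8: x=6 → posterior Normal(45/23, 40/69)

45/23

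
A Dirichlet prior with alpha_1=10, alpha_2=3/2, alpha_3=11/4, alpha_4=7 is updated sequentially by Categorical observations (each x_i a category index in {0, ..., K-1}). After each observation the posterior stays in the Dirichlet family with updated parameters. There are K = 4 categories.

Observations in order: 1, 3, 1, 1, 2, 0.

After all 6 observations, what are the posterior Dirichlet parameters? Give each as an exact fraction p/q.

obs 1: x=1 → posterior Dirichlet(10, 5/2, 11/4, 7)
obs 2: x=3 → posterior Dirichlet(10, 5/2, 11/4, 8)
obs 3: x=1 → posterior Dirichlet(10, 7/2, 11/4, 8)
obs 4: x=1 → posterior Dirichlet(10, 9/2, 11/4, 8)
obs 5: x=2 → posterior Dirichlet(10, 9/2, 15/4, 8)
obs 6: x=0 → posterior Dirichlet(11, 9/2, 15/4, 8)

alpha_1=11, alpha_2=9/2, alpha_3=15/4, alpha_4=8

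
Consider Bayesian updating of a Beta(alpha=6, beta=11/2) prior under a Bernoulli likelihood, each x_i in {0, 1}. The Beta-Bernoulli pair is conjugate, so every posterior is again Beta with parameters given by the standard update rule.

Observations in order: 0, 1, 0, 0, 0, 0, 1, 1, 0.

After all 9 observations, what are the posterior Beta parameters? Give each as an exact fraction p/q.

obs 1: x=0 → posterior Beta(6, 13/2)
obs 2: x=1 → posterior Beta(7, 13/2)
obs 3: x=0 → posterior Beta(7, 15/2)
obs 4: x=0 → posterior Beta(7, 17/2)
obs 5: x=0 → posterior Beta(7, 19/2)
obs 6: x=0 → posterior Beta(7, 21/2)
obs 7: x=1 → posterior Beta(8, 21/2)
obs 8: x=1 → posterior Beta(9, 21/2)
obs 9: x=0 → posterior Beta(9, 23/2)

alpha=9, beta=23/2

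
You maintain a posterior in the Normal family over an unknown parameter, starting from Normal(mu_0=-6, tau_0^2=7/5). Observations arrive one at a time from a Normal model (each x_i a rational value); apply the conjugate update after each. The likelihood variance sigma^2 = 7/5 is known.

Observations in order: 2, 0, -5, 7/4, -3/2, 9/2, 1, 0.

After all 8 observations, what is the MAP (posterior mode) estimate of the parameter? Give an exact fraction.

-13/36

obs 1: x=2 → posterior Normal(-2, 7/10)
obs 2: x=0 → posterior Normal(-4/3, 7/15)
obs 3: x=-5 → posterior Normal(-9/4, 7/20)
obs 4: x=7/4 → posterior Normal(-29/20, 7/25)
obs 5: x=-3/2 → posterior Normal(-35/24, 7/30)
obs 6: x=9/2 → posterior Normal(-17/28, 1/5)
obs 7: x=1 → posterior Normal(-13/32, 7/40)
obs 8: x=0 → posterior Normal(-13/36, 7/45)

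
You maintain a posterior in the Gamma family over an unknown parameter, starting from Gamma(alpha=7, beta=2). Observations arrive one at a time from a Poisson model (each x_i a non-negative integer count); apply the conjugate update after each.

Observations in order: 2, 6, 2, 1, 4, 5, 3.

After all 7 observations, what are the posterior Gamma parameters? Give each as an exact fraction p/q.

alpha=30, beta=9

obs 1: x=2 → posterior Gamma(9, 3)
obs 2: x=6 → posterior Gamma(15, 4)
obs 3: x=2 → posterior Gamma(17, 5)
obs 4: x=1 → posterior Gamma(18, 6)
obs 5: x=4 → posterior Gamma(22, 7)
obs 6: x=5 → posterior Gamma(27, 8)
obs 7: x=3 → posterior Gamma(30, 9)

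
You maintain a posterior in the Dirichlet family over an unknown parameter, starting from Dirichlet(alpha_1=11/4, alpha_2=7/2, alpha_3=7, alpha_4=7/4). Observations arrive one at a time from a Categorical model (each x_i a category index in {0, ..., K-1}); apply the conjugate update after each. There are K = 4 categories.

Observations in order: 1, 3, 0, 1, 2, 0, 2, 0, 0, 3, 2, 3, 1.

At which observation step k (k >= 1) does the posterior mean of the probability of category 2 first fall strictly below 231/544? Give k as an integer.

k = 2

obs 1: x=1 → posterior Dirichlet(11/4, 9/2, 7, 7/4)
obs 2: x=3 → posterior Dirichlet(11/4, 9/2, 7, 11/4)
obs 3: x=0 → posterior Dirichlet(15/4, 9/2, 7, 11/4)
obs 4: x=1 → posterior Dirichlet(15/4, 11/2, 7, 11/4)
obs 5: x=2 → posterior Dirichlet(15/4, 11/2, 8, 11/4)
obs 6: x=0 → posterior Dirichlet(19/4, 11/2, 8, 11/4)
obs 7: x=2 → posterior Dirichlet(19/4, 11/2, 9, 11/4)
obs 8: x=0 → posterior Dirichlet(23/4, 11/2, 9, 11/4)
obs 9: x=0 → posterior Dirichlet(27/4, 11/2, 9, 11/4)
obs 10: x=3 → posterior Dirichlet(27/4, 11/2, 9, 15/4)
obs 11: x=2 → posterior Dirichlet(27/4, 11/2, 10, 15/4)
obs 12: x=3 → posterior Dirichlet(27/4, 11/2, 10, 19/4)
obs 13: x=1 → posterior Dirichlet(27/4, 13/2, 10, 19/4)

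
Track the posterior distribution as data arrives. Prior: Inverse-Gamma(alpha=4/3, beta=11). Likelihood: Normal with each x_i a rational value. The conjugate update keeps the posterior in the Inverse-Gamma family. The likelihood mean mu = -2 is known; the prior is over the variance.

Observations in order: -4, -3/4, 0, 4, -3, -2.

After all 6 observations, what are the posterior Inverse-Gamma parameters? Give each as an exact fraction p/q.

alpha=13/3, beta=1097/32

obs 1: x=-4 → posterior Inverse-Gamma(11/6, 13)
obs 2: x=-3/4 → posterior Inverse-Gamma(7/3, 441/32)
obs 3: x=0 → posterior Inverse-Gamma(17/6, 505/32)
obs 4: x=4 → posterior Inverse-Gamma(10/3, 1081/32)
obs 5: x=-3 → posterior Inverse-Gamma(23/6, 1097/32)
obs 6: x=-2 → posterior Inverse-Gamma(13/3, 1097/32)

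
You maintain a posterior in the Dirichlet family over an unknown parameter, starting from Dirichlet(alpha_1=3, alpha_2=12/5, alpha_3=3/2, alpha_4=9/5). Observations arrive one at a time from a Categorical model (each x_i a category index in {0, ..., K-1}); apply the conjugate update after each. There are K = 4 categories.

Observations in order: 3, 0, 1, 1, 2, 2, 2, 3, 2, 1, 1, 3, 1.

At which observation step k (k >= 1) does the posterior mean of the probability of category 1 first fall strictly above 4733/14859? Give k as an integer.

obs 1: x=3 → posterior Dirichlet(3, 12/5, 3/2, 14/5)
obs 2: x=0 → posterior Dirichlet(4, 12/5, 3/2, 14/5)
obs 3: x=1 → posterior Dirichlet(4, 17/5, 3/2, 14/5)
obs 4: x=1 → posterior Dirichlet(4, 22/5, 3/2, 14/5)
obs 5: x=2 → posterior Dirichlet(4, 22/5, 5/2, 14/5)
obs 6: x=2 → posterior Dirichlet(4, 22/5, 7/2, 14/5)
obs 7: x=2 → posterior Dirichlet(4, 22/5, 9/2, 14/5)
obs 8: x=3 → posterior Dirichlet(4, 22/5, 9/2, 19/5)
obs 9: x=2 → posterior Dirichlet(4, 22/5, 11/2, 19/5)
obs 10: x=1 → posterior Dirichlet(4, 27/5, 11/2, 19/5)
obs 11: x=1 → posterior Dirichlet(4, 32/5, 11/2, 19/5)
obs 12: x=3 → posterior Dirichlet(4, 32/5, 11/2, 24/5)
obs 13: x=1 → posterior Dirichlet(4, 37/5, 11/2, 24/5)

k = 4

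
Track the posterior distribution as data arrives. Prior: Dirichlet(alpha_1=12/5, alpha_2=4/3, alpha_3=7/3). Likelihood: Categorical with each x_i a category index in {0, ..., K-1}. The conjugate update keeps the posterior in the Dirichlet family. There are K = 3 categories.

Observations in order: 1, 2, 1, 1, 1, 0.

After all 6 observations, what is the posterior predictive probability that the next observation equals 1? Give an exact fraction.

80/181

obs 1: x=1 → posterior Dirichlet(12/5, 7/3, 7/3)
obs 2: x=2 → posterior Dirichlet(12/5, 7/3, 10/3)
obs 3: x=1 → posterior Dirichlet(12/5, 10/3, 10/3)
obs 4: x=1 → posterior Dirichlet(12/5, 13/3, 10/3)
obs 5: x=1 → posterior Dirichlet(12/5, 16/3, 10/3)
obs 6: x=0 → posterior Dirichlet(17/5, 16/3, 10/3)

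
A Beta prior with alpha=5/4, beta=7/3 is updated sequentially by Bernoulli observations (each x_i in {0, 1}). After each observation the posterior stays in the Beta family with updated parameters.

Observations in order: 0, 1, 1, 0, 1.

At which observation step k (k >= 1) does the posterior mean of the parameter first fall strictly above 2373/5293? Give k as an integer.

obs 1: x=0 → posterior Beta(5/4, 10/3)
obs 2: x=1 → posterior Beta(9/4, 10/3)
obs 3: x=1 → posterior Beta(13/4, 10/3)
obs 4: x=0 → posterior Beta(13/4, 13/3)
obs 5: x=1 → posterior Beta(17/4, 13/3)

k = 3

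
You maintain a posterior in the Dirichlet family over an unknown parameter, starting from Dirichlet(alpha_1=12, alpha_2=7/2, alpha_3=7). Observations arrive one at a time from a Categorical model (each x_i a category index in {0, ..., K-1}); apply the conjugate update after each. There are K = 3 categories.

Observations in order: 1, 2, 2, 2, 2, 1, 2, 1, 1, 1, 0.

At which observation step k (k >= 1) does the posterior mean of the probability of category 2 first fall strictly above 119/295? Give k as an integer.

obs 1: x=1 → posterior Dirichlet(12, 9/2, 7)
obs 2: x=2 → posterior Dirichlet(12, 9/2, 8)
obs 3: x=2 → posterior Dirichlet(12, 9/2, 9)
obs 4: x=2 → posterior Dirichlet(12, 9/2, 10)
obs 5: x=2 → posterior Dirichlet(12, 9/2, 11)
obs 6: x=1 → posterior Dirichlet(12, 11/2, 11)
obs 7: x=2 → posterior Dirichlet(12, 11/2, 12)
obs 8: x=1 → posterior Dirichlet(12, 13/2, 12)
obs 9: x=1 → posterior Dirichlet(12, 15/2, 12)
obs 10: x=1 → posterior Dirichlet(12, 17/2, 12)
obs 11: x=0 → posterior Dirichlet(13, 17/2, 12)

k = 7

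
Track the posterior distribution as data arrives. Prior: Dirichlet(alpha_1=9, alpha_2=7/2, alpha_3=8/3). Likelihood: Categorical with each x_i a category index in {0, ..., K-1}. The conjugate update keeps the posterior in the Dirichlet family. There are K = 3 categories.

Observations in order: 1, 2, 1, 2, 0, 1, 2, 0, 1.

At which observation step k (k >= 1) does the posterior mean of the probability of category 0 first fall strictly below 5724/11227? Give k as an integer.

obs 1: x=1 → posterior Dirichlet(9, 9/2, 8/3)
obs 2: x=2 → posterior Dirichlet(9, 9/2, 11/3)
obs 3: x=1 → posterior Dirichlet(9, 11/2, 11/3)
obs 4: x=2 → posterior Dirichlet(9, 11/2, 14/3)
obs 5: x=0 → posterior Dirichlet(10, 11/2, 14/3)
obs 6: x=1 → posterior Dirichlet(10, 13/2, 14/3)
obs 7: x=2 → posterior Dirichlet(10, 13/2, 17/3)
obs 8: x=0 → posterior Dirichlet(11, 13/2, 17/3)
obs 9: x=1 → posterior Dirichlet(11, 15/2, 17/3)

k = 3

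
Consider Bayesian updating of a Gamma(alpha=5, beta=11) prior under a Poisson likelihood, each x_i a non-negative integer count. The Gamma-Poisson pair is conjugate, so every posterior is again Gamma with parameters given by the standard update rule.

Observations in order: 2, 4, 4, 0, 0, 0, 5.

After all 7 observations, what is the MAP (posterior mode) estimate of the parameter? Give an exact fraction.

19/18

obs 1: x=2 → posterior Gamma(7, 12)
obs 2: x=4 → posterior Gamma(11, 13)
obs 3: x=4 → posterior Gamma(15, 14)
obs 4: x=0 → posterior Gamma(15, 15)
obs 5: x=0 → posterior Gamma(15, 16)
obs 6: x=0 → posterior Gamma(15, 17)
obs 7: x=5 → posterior Gamma(20, 18)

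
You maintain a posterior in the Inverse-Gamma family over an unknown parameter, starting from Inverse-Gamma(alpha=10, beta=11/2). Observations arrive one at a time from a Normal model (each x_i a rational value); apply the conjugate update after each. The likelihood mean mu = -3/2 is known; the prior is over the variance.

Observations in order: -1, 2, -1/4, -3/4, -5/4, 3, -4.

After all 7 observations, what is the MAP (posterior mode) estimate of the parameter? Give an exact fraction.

obs 1: x=-1 → posterior Inverse-Gamma(21/2, 45/8)
obs 2: x=2 → posterior Inverse-Gamma(11, 47/4)
obs 3: x=-1/4 → posterior Inverse-Gamma(23/2, 401/32)
obs 4: x=-3/4 → posterior Inverse-Gamma(12, 205/16)
obs 5: x=-5/4 → posterior Inverse-Gamma(25/2, 411/32)
obs 6: x=3 → posterior Inverse-Gamma(13, 735/32)
obs 7: x=-4 → posterior Inverse-Gamma(27/2, 835/32)

835/464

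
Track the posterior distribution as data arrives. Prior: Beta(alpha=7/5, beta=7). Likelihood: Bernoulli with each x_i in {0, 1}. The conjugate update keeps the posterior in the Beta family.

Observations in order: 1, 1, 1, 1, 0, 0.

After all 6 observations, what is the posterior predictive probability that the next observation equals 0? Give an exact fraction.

5/8

obs 1: x=1 → posterior Beta(12/5, 7)
obs 2: x=1 → posterior Beta(17/5, 7)
obs 3: x=1 → posterior Beta(22/5, 7)
obs 4: x=1 → posterior Beta(27/5, 7)
obs 5: x=0 → posterior Beta(27/5, 8)
obs 6: x=0 → posterior Beta(27/5, 9)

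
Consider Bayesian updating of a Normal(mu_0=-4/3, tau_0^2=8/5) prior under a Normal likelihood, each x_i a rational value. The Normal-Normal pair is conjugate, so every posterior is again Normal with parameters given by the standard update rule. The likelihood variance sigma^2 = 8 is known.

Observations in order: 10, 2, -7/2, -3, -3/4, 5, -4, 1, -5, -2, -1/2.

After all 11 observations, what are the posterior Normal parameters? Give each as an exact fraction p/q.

obs 1: x=10 → posterior Normal(5/9, 4/3)
obs 2: x=2 → posterior Normal(16/21, 8/7)
obs 3: x=-7/2 → posterior Normal(11/48, 1)
obs 4: x=-3 → posterior Normal(-7/54, 8/9)
obs 5: x=-3/4 → posterior Normal(-23/120, 4/5)
obs 6: x=5 → posterior Normal(37/132, 8/11)
obs 7: x=-4 → posterior Normal(-11/144, 2/3)
obs 8: x=1 → posterior Normal(1/156, 8/13)
obs 9: x=-5 → posterior Normal(-59/168, 4/7)
obs 10: x=-2 → posterior Normal(-83/180, 8/15)
obs 11: x=-1/2 → posterior Normal(-89/192, 1/2)

mu_0=-89/192, tau_0^2=1/2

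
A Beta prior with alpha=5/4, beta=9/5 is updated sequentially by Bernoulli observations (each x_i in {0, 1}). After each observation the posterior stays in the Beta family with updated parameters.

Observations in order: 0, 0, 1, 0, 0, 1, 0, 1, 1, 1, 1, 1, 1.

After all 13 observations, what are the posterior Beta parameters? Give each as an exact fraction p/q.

obs 1: x=0 → posterior Beta(5/4, 14/5)
obs 2: x=0 → posterior Beta(5/4, 19/5)
obs 3: x=1 → posterior Beta(9/4, 19/5)
obs 4: x=0 → posterior Beta(9/4, 24/5)
obs 5: x=0 → posterior Beta(9/4, 29/5)
obs 6: x=1 → posterior Beta(13/4, 29/5)
obs 7: x=0 → posterior Beta(13/4, 34/5)
obs 8: x=1 → posterior Beta(17/4, 34/5)
obs 9: x=1 → posterior Beta(21/4, 34/5)
obs 10: x=1 → posterior Beta(25/4, 34/5)
obs 11: x=1 → posterior Beta(29/4, 34/5)
obs 12: x=1 → posterior Beta(33/4, 34/5)
obs 13: x=1 → posterior Beta(37/4, 34/5)

alpha=37/4, beta=34/5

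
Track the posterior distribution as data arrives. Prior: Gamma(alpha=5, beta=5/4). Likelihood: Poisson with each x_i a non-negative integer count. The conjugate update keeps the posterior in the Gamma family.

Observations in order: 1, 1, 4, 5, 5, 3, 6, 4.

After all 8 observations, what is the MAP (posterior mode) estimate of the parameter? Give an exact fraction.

obs 1: x=1 → posterior Gamma(6, 9/4)
obs 2: x=1 → posterior Gamma(7, 13/4)
obs 3: x=4 → posterior Gamma(11, 17/4)
obs 4: x=5 → posterior Gamma(16, 21/4)
obs 5: x=5 → posterior Gamma(21, 25/4)
obs 6: x=3 → posterior Gamma(24, 29/4)
obs 7: x=6 → posterior Gamma(30, 33/4)
obs 8: x=4 → posterior Gamma(34, 37/4)

132/37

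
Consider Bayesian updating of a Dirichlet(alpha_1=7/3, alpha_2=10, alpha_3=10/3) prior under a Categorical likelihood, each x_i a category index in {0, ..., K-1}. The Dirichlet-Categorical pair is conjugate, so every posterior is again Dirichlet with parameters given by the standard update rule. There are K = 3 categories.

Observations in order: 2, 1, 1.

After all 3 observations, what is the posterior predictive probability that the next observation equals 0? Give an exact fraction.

obs 1: x=2 → posterior Dirichlet(7/3, 10, 13/3)
obs 2: x=1 → posterior Dirichlet(7/3, 11, 13/3)
obs 3: x=1 → posterior Dirichlet(7/3, 12, 13/3)

1/8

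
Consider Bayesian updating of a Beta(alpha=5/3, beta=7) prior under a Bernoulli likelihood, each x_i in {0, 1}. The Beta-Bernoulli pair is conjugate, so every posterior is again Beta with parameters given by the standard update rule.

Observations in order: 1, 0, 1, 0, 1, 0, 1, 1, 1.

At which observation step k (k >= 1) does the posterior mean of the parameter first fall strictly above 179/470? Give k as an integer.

obs 1: x=1 → posterior Beta(8/3, 7)
obs 2: x=0 → posterior Beta(8/3, 8)
obs 3: x=1 → posterior Beta(11/3, 8)
obs 4: x=0 → posterior Beta(11/3, 9)
obs 5: x=1 → posterior Beta(14/3, 9)
obs 6: x=0 → posterior Beta(14/3, 10)
obs 7: x=1 → posterior Beta(17/3, 10)
obs 8: x=1 → posterior Beta(20/3, 10)
obs 9: x=1 → posterior Beta(23/3, 10)

k = 8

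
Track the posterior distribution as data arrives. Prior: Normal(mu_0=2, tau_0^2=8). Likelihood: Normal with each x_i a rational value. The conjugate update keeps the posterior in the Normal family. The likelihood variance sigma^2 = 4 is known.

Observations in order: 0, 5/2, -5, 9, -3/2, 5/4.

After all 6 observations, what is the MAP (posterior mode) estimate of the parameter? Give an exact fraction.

obs 1: x=0 → posterior Normal(2/3, 8/3)
obs 2: x=5/2 → posterior Normal(7/5, 8/5)
obs 3: x=-5 → posterior Normal(-3/7, 8/7)
obs 4: x=9 → posterior Normal(5/3, 8/9)
obs 5: x=-3/2 → posterior Normal(12/11, 8/11)
obs 6: x=5/4 → posterior Normal(29/26, 8/13)

29/26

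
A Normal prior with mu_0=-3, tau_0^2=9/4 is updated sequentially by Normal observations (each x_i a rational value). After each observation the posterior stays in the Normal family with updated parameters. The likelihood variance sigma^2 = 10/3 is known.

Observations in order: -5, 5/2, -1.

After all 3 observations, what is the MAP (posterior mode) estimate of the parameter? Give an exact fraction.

-39/22

obs 1: x=-5 → posterior Normal(-255/67, 90/67)
obs 2: x=5/2 → posterior Normal(-375/188, 45/47)
obs 3: x=-1 → posterior Normal(-39/22, 90/121)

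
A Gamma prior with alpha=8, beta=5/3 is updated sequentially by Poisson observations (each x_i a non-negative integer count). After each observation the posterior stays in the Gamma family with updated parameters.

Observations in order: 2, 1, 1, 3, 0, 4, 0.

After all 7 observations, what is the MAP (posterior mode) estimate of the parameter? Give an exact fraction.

obs 1: x=2 → posterior Gamma(10, 8/3)
obs 2: x=1 → posterior Gamma(11, 11/3)
obs 3: x=1 → posterior Gamma(12, 14/3)
obs 4: x=3 → posterior Gamma(15, 17/3)
obs 5: x=0 → posterior Gamma(15, 20/3)
obs 6: x=4 → posterior Gamma(19, 23/3)
obs 7: x=0 → posterior Gamma(19, 26/3)

27/13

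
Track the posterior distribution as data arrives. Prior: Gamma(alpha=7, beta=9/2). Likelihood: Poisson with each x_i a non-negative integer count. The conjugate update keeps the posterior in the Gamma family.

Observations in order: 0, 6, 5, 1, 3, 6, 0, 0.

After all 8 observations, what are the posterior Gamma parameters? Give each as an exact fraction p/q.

obs 1: x=0 → posterior Gamma(7, 11/2)
obs 2: x=6 → posterior Gamma(13, 13/2)
obs 3: x=5 → posterior Gamma(18, 15/2)
obs 4: x=1 → posterior Gamma(19, 17/2)
obs 5: x=3 → posterior Gamma(22, 19/2)
obs 6: x=6 → posterior Gamma(28, 21/2)
obs 7: x=0 → posterior Gamma(28, 23/2)
obs 8: x=0 → posterior Gamma(28, 25/2)

alpha=28, beta=25/2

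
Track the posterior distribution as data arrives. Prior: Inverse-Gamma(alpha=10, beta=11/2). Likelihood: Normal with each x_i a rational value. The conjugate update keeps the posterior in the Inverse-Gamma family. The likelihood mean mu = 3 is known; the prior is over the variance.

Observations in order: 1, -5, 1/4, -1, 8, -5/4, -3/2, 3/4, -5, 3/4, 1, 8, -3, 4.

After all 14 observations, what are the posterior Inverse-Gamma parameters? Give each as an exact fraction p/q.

alpha=17, beta=153

obs 1: x=1 → posterior Inverse-Gamma(21/2, 15/2)
obs 2: x=-5 → posterior Inverse-Gamma(11, 79/2)
obs 3: x=1/4 → posterior Inverse-Gamma(23/2, 1385/32)
obs 4: x=-1 → posterior Inverse-Gamma(12, 1641/32)
obs 5: x=8 → posterior Inverse-Gamma(25/2, 2041/32)
obs 6: x=-5/4 → posterior Inverse-Gamma(13, 1165/16)
obs 7: x=-3/2 → posterior Inverse-Gamma(27/2, 1327/16)
obs 8: x=3/4 → posterior Inverse-Gamma(14, 2735/32)
obs 9: x=-5 → posterior Inverse-Gamma(29/2, 3759/32)
obs 10: x=3/4 → posterior Inverse-Gamma(15, 120)
obs 11: x=1 → posterior Inverse-Gamma(31/2, 122)
obs 12: x=8 → posterior Inverse-Gamma(16, 269/2)
obs 13: x=-3 → posterior Inverse-Gamma(33/2, 305/2)
obs 14: x=4 → posterior Inverse-Gamma(17, 153)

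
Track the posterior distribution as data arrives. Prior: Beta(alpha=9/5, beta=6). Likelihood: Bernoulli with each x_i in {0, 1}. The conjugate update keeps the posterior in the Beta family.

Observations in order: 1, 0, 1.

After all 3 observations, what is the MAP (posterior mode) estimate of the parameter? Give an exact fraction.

obs 1: x=1 → posterior Beta(14/5, 6)
obs 2: x=0 → posterior Beta(14/5, 7)
obs 3: x=1 → posterior Beta(19/5, 7)

7/22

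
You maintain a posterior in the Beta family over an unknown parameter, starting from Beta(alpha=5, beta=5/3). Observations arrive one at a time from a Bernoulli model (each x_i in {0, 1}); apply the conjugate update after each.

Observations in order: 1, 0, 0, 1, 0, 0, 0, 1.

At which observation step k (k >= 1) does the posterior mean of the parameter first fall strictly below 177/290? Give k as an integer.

k = 5

obs 1: x=1 → posterior Beta(6, 5/3)
obs 2: x=0 → posterior Beta(6, 8/3)
obs 3: x=0 → posterior Beta(6, 11/3)
obs 4: x=1 → posterior Beta(7, 11/3)
obs 5: x=0 → posterior Beta(7, 14/3)
obs 6: x=0 → posterior Beta(7, 17/3)
obs 7: x=0 → posterior Beta(7, 20/3)
obs 8: x=1 → posterior Beta(8, 20/3)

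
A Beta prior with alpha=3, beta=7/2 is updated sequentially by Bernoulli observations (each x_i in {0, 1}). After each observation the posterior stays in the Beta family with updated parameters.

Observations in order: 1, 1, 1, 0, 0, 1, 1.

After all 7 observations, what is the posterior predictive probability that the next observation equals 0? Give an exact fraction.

obs 1: x=1 → posterior Beta(4, 7/2)
obs 2: x=1 → posterior Beta(5, 7/2)
obs 3: x=1 → posterior Beta(6, 7/2)
obs 4: x=0 → posterior Beta(6, 9/2)
obs 5: x=0 → posterior Beta(6, 11/2)
obs 6: x=1 → posterior Beta(7, 11/2)
obs 7: x=1 → posterior Beta(8, 11/2)

11/27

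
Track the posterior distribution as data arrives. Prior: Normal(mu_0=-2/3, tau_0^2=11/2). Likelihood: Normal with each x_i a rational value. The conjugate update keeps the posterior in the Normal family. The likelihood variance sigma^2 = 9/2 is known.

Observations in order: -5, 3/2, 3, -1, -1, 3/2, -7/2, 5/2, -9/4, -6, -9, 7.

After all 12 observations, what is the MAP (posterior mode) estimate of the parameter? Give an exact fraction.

-563/564

obs 1: x=-5 → posterior Normal(-61/20, 99/40)
obs 2: x=3/2 → posterior Normal(-89/62, 99/62)
obs 3: x=3 → posterior Normal(-23/84, 33/28)
obs 4: x=-1 → posterior Normal(-45/106, 99/106)
obs 5: x=-1 → posterior Normal(-67/128, 99/128)
obs 6: x=3/2 → posterior Normal(-17/75, 33/50)
obs 7: x=-7/2 → posterior Normal(-111/172, 99/172)
obs 8: x=5/2 → posterior Normal(-28/97, 99/194)
obs 9: x=-9/4 → posterior Normal(-211/432, 11/24)
obs 10: x=-6 → posterior Normal(-475/476, 99/238)
obs 11: x=-9 → posterior Normal(-67/40, 99/260)
obs 12: x=7 → posterior Normal(-563/564, 33/94)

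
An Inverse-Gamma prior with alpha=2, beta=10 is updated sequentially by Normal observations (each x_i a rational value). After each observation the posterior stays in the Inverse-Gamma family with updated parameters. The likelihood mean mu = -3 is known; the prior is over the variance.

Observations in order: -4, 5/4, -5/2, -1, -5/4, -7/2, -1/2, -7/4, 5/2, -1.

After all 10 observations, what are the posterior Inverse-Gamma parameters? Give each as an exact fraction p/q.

obs 1: x=-4 → posterior Inverse-Gamma(5/2, 21/2)
obs 2: x=5/4 → posterior Inverse-Gamma(3, 625/32)
obs 3: x=-5/2 → posterior Inverse-Gamma(7/2, 629/32)
obs 4: x=-1 → posterior Inverse-Gamma(4, 693/32)
obs 5: x=-5/4 → posterior Inverse-Gamma(9/2, 371/16)
obs 6: x=-7/2 → posterior Inverse-Gamma(5, 373/16)
obs 7: x=-1/2 → posterior Inverse-Gamma(11/2, 423/16)
obs 8: x=-7/4 → posterior Inverse-Gamma(6, 871/32)
obs 9: x=5/2 → posterior Inverse-Gamma(13/2, 1355/32)
obs 10: x=-1 → posterior Inverse-Gamma(7, 1419/32)

alpha=7, beta=1419/32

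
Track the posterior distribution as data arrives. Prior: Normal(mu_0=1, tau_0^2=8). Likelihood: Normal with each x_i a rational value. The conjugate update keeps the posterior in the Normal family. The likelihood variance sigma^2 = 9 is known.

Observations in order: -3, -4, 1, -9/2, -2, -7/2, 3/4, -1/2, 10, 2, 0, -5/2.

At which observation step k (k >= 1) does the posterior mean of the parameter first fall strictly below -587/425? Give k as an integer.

k = 2

obs 1: x=-3 → posterior Normal(-15/17, 72/17)
obs 2: x=-4 → posterior Normal(-47/25, 72/25)
obs 3: x=1 → posterior Normal(-13/11, 24/11)
obs 4: x=-9/2 → posterior Normal(-75/41, 72/41)
obs 5: x=-2 → posterior Normal(-13/7, 72/49)
obs 6: x=-7/2 → posterior Normal(-119/57, 24/19)
obs 7: x=3/4 → posterior Normal(-113/65, 72/65)
obs 8: x=-1/2 → posterior Normal(-117/73, 72/73)
obs 9: x=10 → posterior Normal(-37/81, 8/9)
obs 10: x=2 → posterior Normal(-21/89, 72/89)
obs 11: x=0 → posterior Normal(-21/97, 72/97)
obs 12: x=-5/2 → posterior Normal(-41/105, 24/35)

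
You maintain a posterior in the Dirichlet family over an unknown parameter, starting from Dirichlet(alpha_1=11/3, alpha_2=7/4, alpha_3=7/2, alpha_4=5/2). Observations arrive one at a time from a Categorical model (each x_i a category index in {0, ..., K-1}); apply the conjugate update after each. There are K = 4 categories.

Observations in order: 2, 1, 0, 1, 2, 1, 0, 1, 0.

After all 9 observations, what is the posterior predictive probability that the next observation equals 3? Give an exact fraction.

6/49

obs 1: x=2 → posterior Dirichlet(11/3, 7/4, 9/2, 5/2)
obs 2: x=1 → posterior Dirichlet(11/3, 11/4, 9/2, 5/2)
obs 3: x=0 → posterior Dirichlet(14/3, 11/4, 9/2, 5/2)
obs 4: x=1 → posterior Dirichlet(14/3, 15/4, 9/2, 5/2)
obs 5: x=2 → posterior Dirichlet(14/3, 15/4, 11/2, 5/2)
obs 6: x=1 → posterior Dirichlet(14/3, 19/4, 11/2, 5/2)
obs 7: x=0 → posterior Dirichlet(17/3, 19/4, 11/2, 5/2)
obs 8: x=1 → posterior Dirichlet(17/3, 23/4, 11/2, 5/2)
obs 9: x=0 → posterior Dirichlet(20/3, 23/4, 11/2, 5/2)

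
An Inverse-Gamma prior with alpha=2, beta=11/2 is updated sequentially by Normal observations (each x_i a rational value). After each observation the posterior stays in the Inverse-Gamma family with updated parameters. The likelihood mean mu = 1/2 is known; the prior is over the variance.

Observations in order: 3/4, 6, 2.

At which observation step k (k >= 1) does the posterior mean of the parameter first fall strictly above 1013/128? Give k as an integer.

obs 1: x=3/4 → posterior Inverse-Gamma(5/2, 177/32)
obs 2: x=6 → posterior Inverse-Gamma(3, 661/32)
obs 3: x=2 → posterior Inverse-Gamma(7/2, 697/32)

k = 2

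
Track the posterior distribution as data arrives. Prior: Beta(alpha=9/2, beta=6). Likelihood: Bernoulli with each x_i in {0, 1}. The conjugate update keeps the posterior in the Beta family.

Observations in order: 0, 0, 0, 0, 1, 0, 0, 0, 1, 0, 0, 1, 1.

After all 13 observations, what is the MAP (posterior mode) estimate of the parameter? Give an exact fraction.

obs 1: x=0 → posterior Beta(9/2, 7)
obs 2: x=0 → posterior Beta(9/2, 8)
obs 3: x=0 → posterior Beta(9/2, 9)
obs 4: x=0 → posterior Beta(9/2, 10)
obs 5: x=1 → posterior Beta(11/2, 10)
obs 6: x=0 → posterior Beta(11/2, 11)
obs 7: x=0 → posterior Beta(11/2, 12)
obs 8: x=0 → posterior Beta(11/2, 13)
obs 9: x=1 → posterior Beta(13/2, 13)
obs 10: x=0 → posterior Beta(13/2, 14)
obs 11: x=0 → posterior Beta(13/2, 15)
obs 12: x=1 → posterior Beta(15/2, 15)
obs 13: x=1 → posterior Beta(17/2, 15)

15/43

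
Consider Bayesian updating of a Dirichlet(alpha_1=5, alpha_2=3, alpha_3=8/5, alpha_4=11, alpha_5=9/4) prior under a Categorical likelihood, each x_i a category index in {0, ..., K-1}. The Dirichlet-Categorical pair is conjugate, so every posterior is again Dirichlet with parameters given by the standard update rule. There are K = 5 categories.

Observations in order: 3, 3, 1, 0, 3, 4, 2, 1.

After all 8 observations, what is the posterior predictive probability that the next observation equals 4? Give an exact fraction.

obs 1: x=3 → posterior Dirichlet(5, 3, 8/5, 12, 9/4)
obs 2: x=3 → posterior Dirichlet(5, 3, 8/5, 13, 9/4)
obs 3: x=1 → posterior Dirichlet(5, 4, 8/5, 13, 9/4)
obs 4: x=0 → posterior Dirichlet(6, 4, 8/5, 13, 9/4)
obs 5: x=3 → posterior Dirichlet(6, 4, 8/5, 14, 9/4)
obs 6: x=4 → posterior Dirichlet(6, 4, 8/5, 14, 13/4)
obs 7: x=2 → posterior Dirichlet(6, 4, 13/5, 14, 13/4)
obs 8: x=1 → posterior Dirichlet(6, 5, 13/5, 14, 13/4)

65/617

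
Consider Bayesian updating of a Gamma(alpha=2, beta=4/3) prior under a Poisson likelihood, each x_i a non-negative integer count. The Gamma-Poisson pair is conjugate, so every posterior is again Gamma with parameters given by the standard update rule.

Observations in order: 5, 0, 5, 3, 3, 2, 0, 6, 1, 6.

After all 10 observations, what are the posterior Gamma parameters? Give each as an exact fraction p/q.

obs 1: x=5 → posterior Gamma(7, 7/3)
obs 2: x=0 → posterior Gamma(7, 10/3)
obs 3: x=5 → posterior Gamma(12, 13/3)
obs 4: x=3 → posterior Gamma(15, 16/3)
obs 5: x=3 → posterior Gamma(18, 19/3)
obs 6: x=2 → posterior Gamma(20, 22/3)
obs 7: x=0 → posterior Gamma(20, 25/3)
obs 8: x=6 → posterior Gamma(26, 28/3)
obs 9: x=1 → posterior Gamma(27, 31/3)
obs 10: x=6 → posterior Gamma(33, 34/3)

alpha=33, beta=34/3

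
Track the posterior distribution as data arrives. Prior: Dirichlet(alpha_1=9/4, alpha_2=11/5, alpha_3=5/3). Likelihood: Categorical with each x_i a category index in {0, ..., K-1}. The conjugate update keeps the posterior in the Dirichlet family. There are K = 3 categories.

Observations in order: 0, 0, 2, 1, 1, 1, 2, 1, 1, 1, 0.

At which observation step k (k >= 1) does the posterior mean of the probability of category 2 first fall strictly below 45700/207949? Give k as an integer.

obs 1: x=0 → posterior Dirichlet(13/4, 11/5, 5/3)
obs 2: x=0 → posterior Dirichlet(17/4, 11/5, 5/3)
obs 3: x=2 → posterior Dirichlet(17/4, 11/5, 8/3)
obs 4: x=1 → posterior Dirichlet(17/4, 16/5, 8/3)
obs 5: x=1 → posterior Dirichlet(17/4, 21/5, 8/3)
obs 6: x=1 → posterior Dirichlet(17/4, 26/5, 8/3)
obs 7: x=2 → posterior Dirichlet(17/4, 26/5, 11/3)
obs 8: x=1 → posterior Dirichlet(17/4, 31/5, 11/3)
obs 9: x=1 → posterior Dirichlet(17/4, 36/5, 11/3)
obs 10: x=1 → posterior Dirichlet(17/4, 41/5, 11/3)
obs 11: x=0 → posterior Dirichlet(21/4, 41/5, 11/3)

k = 2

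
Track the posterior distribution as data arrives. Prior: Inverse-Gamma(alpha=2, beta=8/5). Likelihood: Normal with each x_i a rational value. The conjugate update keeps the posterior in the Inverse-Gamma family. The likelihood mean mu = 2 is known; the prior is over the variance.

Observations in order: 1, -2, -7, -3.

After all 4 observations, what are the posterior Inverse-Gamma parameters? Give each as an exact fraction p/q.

alpha=4, beta=631/10

obs 1: x=1 → posterior Inverse-Gamma(5/2, 21/10)
obs 2: x=-2 → posterior Inverse-Gamma(3, 101/10)
obs 3: x=-7 → posterior Inverse-Gamma(7/2, 253/5)
obs 4: x=-3 → posterior Inverse-Gamma(4, 631/10)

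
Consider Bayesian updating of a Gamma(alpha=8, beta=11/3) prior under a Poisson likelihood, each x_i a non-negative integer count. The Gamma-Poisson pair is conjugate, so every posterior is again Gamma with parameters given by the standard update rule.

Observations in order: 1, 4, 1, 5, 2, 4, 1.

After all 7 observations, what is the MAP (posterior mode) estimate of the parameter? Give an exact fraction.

obs 1: x=1 → posterior Gamma(9, 14/3)
obs 2: x=4 → posterior Gamma(13, 17/3)
obs 3: x=1 → posterior Gamma(14, 20/3)
obs 4: x=5 → posterior Gamma(19, 23/3)
obs 5: x=2 → posterior Gamma(21, 26/3)
obs 6: x=4 → posterior Gamma(25, 29/3)
obs 7: x=1 → posterior Gamma(26, 32/3)

75/32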